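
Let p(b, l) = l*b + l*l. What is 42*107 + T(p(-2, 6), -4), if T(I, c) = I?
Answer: 4518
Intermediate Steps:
p(b, l) = l**2 + b*l (p(b, l) = b*l + l**2 = l**2 + b*l)
42*107 + T(p(-2, 6), -4) = 42*107 + 6*(-2 + 6) = 4494 + 6*4 = 4494 + 24 = 4518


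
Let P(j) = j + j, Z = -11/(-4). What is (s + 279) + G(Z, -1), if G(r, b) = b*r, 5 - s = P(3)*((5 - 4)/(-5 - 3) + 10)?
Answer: 222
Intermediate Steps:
Z = 11/4 (Z = -11*(-1/4) = 11/4 ≈ 2.7500)
P(j) = 2*j
s = -217/4 (s = 5 - 2*3*((5 - 4)/(-5 - 3) + 10) = 5 - 6*(1/(-8) + 10) = 5 - 6*(1*(-1/8) + 10) = 5 - 6*(-1/8 + 10) = 5 - 6*79/8 = 5 - 1*237/4 = 5 - 237/4 = -217/4 ≈ -54.250)
(s + 279) + G(Z, -1) = (-217/4 + 279) - 1*11/4 = 899/4 - 11/4 = 222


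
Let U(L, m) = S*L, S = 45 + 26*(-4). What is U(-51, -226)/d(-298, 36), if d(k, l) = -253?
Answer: -3009/253 ≈ -11.893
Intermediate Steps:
S = -59 (S = 45 - 104 = -59)
U(L, m) = -59*L
U(-51, -226)/d(-298, 36) = -59*(-51)/(-253) = 3009*(-1/253) = -3009/253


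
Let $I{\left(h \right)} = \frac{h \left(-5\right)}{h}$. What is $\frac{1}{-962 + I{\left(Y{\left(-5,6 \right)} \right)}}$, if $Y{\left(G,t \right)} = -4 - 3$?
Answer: $- \frac{1}{967} \approx -0.0010341$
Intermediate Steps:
$Y{\left(G,t \right)} = -7$ ($Y{\left(G,t \right)} = -4 - 3 = -7$)
$I{\left(h \right)} = -5$ ($I{\left(h \right)} = \frac{\left(-5\right) h}{h} = -5$)
$\frac{1}{-962 + I{\left(Y{\left(-5,6 \right)} \right)}} = \frac{1}{-962 - 5} = \frac{1}{-967} = - \frac{1}{967}$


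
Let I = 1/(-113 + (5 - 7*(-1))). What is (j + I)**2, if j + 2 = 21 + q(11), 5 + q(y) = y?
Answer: 6370576/10201 ≈ 624.50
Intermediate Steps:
q(y) = -5 + y
j = 25 (j = -2 + (21 + (-5 + 11)) = -2 + (21 + 6) = -2 + 27 = 25)
I = -1/101 (I = 1/(-113 + (5 + 7)) = 1/(-113 + 12) = 1/(-101) = -1/101 ≈ -0.0099010)
(j + I)**2 = (25 - 1/101)**2 = (2524/101)**2 = 6370576/10201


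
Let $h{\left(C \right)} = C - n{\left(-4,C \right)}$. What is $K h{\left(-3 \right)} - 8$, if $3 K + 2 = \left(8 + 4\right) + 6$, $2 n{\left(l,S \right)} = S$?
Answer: $-16$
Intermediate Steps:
$n{\left(l,S \right)} = \frac{S}{2}$
$K = \frac{16}{3}$ ($K = - \frac{2}{3} + \frac{\left(8 + 4\right) + 6}{3} = - \frac{2}{3} + \frac{12 + 6}{3} = - \frac{2}{3} + \frac{1}{3} \cdot 18 = - \frac{2}{3} + 6 = \frac{16}{3} \approx 5.3333$)
$h{\left(C \right)} = \frac{C}{2}$ ($h{\left(C \right)} = C - \frac{C}{2} = \frac{C}{2}$)
$K h{\left(-3 \right)} - 8 = \frac{16 \cdot \frac{1}{2} \left(-3\right)}{3} - 8 = \frac{16}{3} \left(- \frac{3}{2}\right) - 8 = -8 - 8 = -16$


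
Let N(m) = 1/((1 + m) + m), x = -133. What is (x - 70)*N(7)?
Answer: -203/15 ≈ -13.533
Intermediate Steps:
N(m) = 1/(1 + 2*m)
(x - 70)*N(7) = (-133 - 70)/(1 + 2*7) = -203/(1 + 14) = -203/15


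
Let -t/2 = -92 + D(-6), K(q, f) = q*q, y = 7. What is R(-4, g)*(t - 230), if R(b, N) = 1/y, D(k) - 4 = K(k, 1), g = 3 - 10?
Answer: -18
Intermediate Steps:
g = -7
K(q, f) = q²
D(k) = 4 + k²
R(b, N) = ⅐ (R(b, N) = 1/7 = ⅐)
t = 104 (t = -2*(-92 + (4 + (-6)²)) = -2*(-92 + (4 + 36)) = -2*(-92 + 40) = -2*(-52) = 104)
R(-4, g)*(t - 230) = (104 - 230)/7 = (⅐)*(-126) = -18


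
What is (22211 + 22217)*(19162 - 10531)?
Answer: 383458068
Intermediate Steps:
(22211 + 22217)*(19162 - 10531) = 44428*8631 = 383458068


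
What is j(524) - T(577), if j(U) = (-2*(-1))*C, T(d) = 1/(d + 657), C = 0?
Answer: -1/1234 ≈ -0.00081037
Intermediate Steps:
T(d) = 1/(657 + d)
j(U) = 0 (j(U) = -2*(-1)*0 = 2*0 = 0)
j(524) - T(577) = 0 - 1/(657 + 577) = 0 - 1/1234 = -1/1234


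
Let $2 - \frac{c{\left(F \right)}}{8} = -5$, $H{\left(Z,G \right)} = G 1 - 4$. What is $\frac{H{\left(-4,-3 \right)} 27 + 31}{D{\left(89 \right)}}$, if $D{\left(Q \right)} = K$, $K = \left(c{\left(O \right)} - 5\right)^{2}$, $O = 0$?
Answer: $- \frac{158}{2601} \approx -0.060746$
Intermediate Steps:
$H{\left(Z,G \right)} = -4 + G$ ($H{\left(Z,G \right)} = G - 4 = -4 + G$)
$c{\left(F \right)} = 56$ ($c{\left(F \right)} = 16 - -40 = 16 + 40 = 56$)
$K = 2601$ ($K = \left(56 - 5\right)^{2} = 51^{2} = 2601$)
$D{\left(Q \right)} = 2601$
$\frac{H{\left(-4,-3 \right)} 27 + 31}{D{\left(89 \right)}} = \frac{\left(-4 - 3\right) 27 + 31}{2601} = \left(\left(-7\right) 27 + 31\right) \frac{1}{2601} = \left(-189 + 31\right) \frac{1}{2601} = \left(-158\right) \frac{1}{2601} = - \frac{158}{2601}$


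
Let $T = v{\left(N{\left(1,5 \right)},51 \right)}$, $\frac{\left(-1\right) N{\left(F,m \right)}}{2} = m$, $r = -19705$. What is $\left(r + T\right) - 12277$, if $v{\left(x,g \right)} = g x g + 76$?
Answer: $-57916$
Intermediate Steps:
$N{\left(F,m \right)} = - 2 m$
$v{\left(x,g \right)} = 76 + x g^{2}$ ($v{\left(x,g \right)} = x g^{2} + 76 = 76 + x g^{2}$)
$T = -25934$ ($T = 76 + \left(-2\right) 5 \cdot 51^{2} = 76 - 26010 = -25934$)
$\left(r + T\right) - 12277 = \left(-19705 - 25934\right) - 12277 = -45639 - 12277 = -57916$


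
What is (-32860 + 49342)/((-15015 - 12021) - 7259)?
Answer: -16482/34295 ≈ -0.48059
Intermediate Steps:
(-32860 + 49342)/((-15015 - 12021) - 7259) = 16482/(-27036 - 7259) = 16482/(-34295) = 16482*(-1/34295) = -16482/34295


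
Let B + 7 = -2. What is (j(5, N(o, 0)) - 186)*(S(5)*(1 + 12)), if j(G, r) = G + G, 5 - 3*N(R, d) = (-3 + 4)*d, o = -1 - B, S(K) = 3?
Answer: -6864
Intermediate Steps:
B = -9 (B = -7 - 2 = -9)
o = 8 (o = -1 - 1*(-9) = -1 + 9 = 8)
N(R, d) = 5/3 - d/3 (N(R, d) = 5/3 - (-3 + 4)*d/3 = 5/3 - d/3)
j(G, r) = 2*G
(j(5, N(o, 0)) - 186)*(S(5)*(1 + 12)) = (2*5 - 186)*(3*(1 + 12)) = (10 - 186)*(3*13) = -176*39 = -6864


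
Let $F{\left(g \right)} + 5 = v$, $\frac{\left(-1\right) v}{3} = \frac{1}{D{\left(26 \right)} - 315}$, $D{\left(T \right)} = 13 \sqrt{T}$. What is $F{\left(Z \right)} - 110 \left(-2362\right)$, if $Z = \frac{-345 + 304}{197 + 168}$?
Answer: $\frac{24638517210}{94831} + \frac{39 \sqrt{26}}{94831} \approx 2.5982 \cdot 10^{5}$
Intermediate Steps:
$Z = - \frac{41}{365} \approx -0.11233$
$v = - \frac{3}{-315 + 13 \sqrt{26}}$ ($v = - \frac{3}{13 \sqrt{26} - 315} = - \frac{3}{-315 + 13 \sqrt{26}} \approx 0.012062$)
$F{\left(g \right)} = - \frac{473210}{94831} + \frac{39 \sqrt{26}}{94831}$ ($F{\left(g \right)} = -5 + \left(\frac{945}{94831} + \frac{39 \sqrt{26}}{94831}\right) = - \frac{473210}{94831} + \frac{39 \sqrt{26}}{94831}$)
$F{\left(Z \right)} - 110 \left(-2362\right) = \left(- \frac{473210}{94831} + \frac{39 \sqrt{26}}{94831}\right) - 110 \left(-2362\right) = \left(- \frac{473210}{94831} + \frac{39 \sqrt{26}}{94831}\right) - -259820 = \left(- \frac{473210}{94831} + \frac{39 \sqrt{26}}{94831}\right) + 259820 = \frac{24638517210}{94831} + \frac{39 \sqrt{26}}{94831}$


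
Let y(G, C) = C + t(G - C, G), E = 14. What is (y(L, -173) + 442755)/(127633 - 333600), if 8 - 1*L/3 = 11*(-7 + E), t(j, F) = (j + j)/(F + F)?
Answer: -91614508/42635169 ≈ -2.1488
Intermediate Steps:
t(j, F) = j/F (t(j, F) = (2*j)/((2*F)) = (2*j)*(1/(2*F)) = j/F)
L = -207 (L = 24 - 33*(-7 + 14) = 24 - 33*7 = 24 - 3*77 = 24 - 231 = -207)
y(G, C) = C + (G - C)/G
(y(L, -173) + 442755)/(127633 - 333600) = ((1 - 173 - 1*(-173)/(-207)) + 442755)/(127633 - 333600) = ((1 - 173 - 1*(-173)*(-1/207)) + 442755)/(-205967) = ((1 - 173 - 173/207) + 442755)*(-1/205967) = (-35777/207 + 442755)*(-1/205967) = (91614508/207)*(-1/205967) = -91614508/42635169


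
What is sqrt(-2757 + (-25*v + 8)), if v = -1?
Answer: 2*I*sqrt(681) ≈ 52.192*I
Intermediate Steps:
sqrt(-2757 + (-25*v + 8)) = sqrt(-2757 + (-25*(-1) + 8)) = sqrt(-2757 + (25 + 8)) = sqrt(-2757 + 33) = sqrt(-2724) = 2*I*sqrt(681)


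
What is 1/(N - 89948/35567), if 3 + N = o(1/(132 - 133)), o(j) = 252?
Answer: 35567/8766235 ≈ 0.0040573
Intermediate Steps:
N = 249 (N = -3 + 252 = 249)
1/(N - 89948/35567) = 1/(249 - 89948/35567) = 1/(8766235/35567) = 35567/8766235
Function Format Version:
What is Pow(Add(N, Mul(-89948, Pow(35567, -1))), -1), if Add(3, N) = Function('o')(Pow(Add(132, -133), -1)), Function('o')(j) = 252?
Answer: Rational(35567, 8766235) ≈ 0.0040573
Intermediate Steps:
N = 249 (N = Add(-3, 252) = 249)
Pow(Add(N, Mul(-89948, Pow(35567, -1))), -1) = Pow(Add(249, Mul(-89948, Pow(35567, -1))), -1) = Pow(Add(249, Mul(-89948, Rational(1, 35567))), -1) = Pow(Add(249, Rational(-89948, 35567)), -1) = Pow(Rational(8766235, 35567), -1) = Rational(35567, 8766235)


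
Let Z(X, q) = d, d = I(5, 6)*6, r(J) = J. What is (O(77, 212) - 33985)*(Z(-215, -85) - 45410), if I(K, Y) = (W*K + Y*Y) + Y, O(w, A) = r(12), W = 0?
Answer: 1534152734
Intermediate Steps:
O(w, A) = 12
I(K, Y) = Y + Y² (I(K, Y) = (0*K + Y*Y) + Y = (0 + Y²) + Y = Y² + Y = Y + Y²)
d = 252 (d = (6*(1 + 6))*6 = (6*7)*6 = 42*6 = 252)
Z(X, q) = 252
(O(77, 212) - 33985)*(Z(-215, -85) - 45410) = (12 - 33985)*(252 - 45410) = -33973*(-45158) = 1534152734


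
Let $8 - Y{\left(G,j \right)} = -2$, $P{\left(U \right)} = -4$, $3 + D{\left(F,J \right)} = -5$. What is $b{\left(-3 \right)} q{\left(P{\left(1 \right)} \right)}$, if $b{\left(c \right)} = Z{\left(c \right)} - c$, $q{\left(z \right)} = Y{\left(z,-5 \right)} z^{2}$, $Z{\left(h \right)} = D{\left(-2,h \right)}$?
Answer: $-800$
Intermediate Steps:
$D{\left(F,J \right)} = -8$ ($D{\left(F,J \right)} = -3 - 5 = -8$)
$Z{\left(h \right)} = -8$
$Y{\left(G,j \right)} = 10$ ($Y{\left(G,j \right)} = 8 - -2 = 8 + 2 = 10$)
$q{\left(z \right)} = 10 z^{2}$
$b{\left(c \right)} = -8 - c$
$b{\left(-3 \right)} q{\left(P{\left(1 \right)} \right)} = \left(-8 - -3\right) 10 \left(-4\right)^{2} = \left(-8 + 3\right) 10 \cdot 16 = \left(-5\right) 160 = -800$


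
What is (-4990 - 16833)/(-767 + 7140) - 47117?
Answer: -300298464/6373 ≈ -47120.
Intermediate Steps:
(-4990 - 16833)/(-767 + 7140) - 47117 = -21823/6373 - 47117 = -300298464/6373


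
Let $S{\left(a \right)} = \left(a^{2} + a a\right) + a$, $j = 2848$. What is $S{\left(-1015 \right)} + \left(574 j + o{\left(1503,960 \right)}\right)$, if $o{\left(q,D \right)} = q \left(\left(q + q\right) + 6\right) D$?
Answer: $4349648747$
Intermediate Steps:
$S{\left(a \right)} = a + 2 a^{2}$ ($S{\left(a \right)} = \left(a^{2} + a^{2}\right) + a = 2 a^{2} + a = a + 2 a^{2}$)
$o{\left(q,D \right)} = D q \left(6 + 2 q\right)$ ($o{\left(q,D \right)} = q \left(2 q + 6\right) D = q \left(6 + 2 q\right) D = D q \left(6 + 2 q\right)$)
$S{\left(-1015 \right)} + \left(574 j + o{\left(1503,960 \right)}\right) = - 1015 \left(1 + 2 \left(-1015\right)\right) + \left(574 \cdot 2848 + 2 \cdot 960 \cdot 1503 \left(3 + 1503\right)\right) = - 1015 \left(1 - 2030\right) + \left(1634752 + 2 \cdot 960 \cdot 1503 \cdot 1506\right) = \left(-1015\right) \left(-2029\right) + \left(1634752 + 4345954560\right) = 2059435 + 4347589312 = 4349648747$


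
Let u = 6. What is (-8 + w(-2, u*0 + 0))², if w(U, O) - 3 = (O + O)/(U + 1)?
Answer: 25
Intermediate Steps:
w(U, O) = 3 + 2*O/(1 + U) (w(U, O) = 3 + (O + O)/(U + 1) = 3 + (2*O)/(1 + U) = 3 + 2*O/(1 + U))
(-8 + w(-2, u*0 + 0))² = (-8 + (3 + 2*(6*0 + 0) + 3*(-2))/(1 - 2))² = (-8 + (3 + 2*(0 + 0) - 6)/(-1))² = (-8 - (3 + 2*0 - 6))² = (-8 - (3 + 0 - 6))² = (-8 - 1*(-3))² = (-8 + 3)² = (-5)² = 25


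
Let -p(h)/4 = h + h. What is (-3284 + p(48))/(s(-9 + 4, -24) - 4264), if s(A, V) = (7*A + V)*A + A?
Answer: 1834/1987 ≈ 0.92300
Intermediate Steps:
p(h) = -8*h (p(h) = -4*(h + h) = -8*h)
s(A, V) = A + A*(V + 7*A) (s(A, V) = (V + 7*A)*A + A = A*(V + 7*A) + A = A + A*(V + 7*A))
(-3284 + p(48))/(s(-9 + 4, -24) - 4264) = (-3284 - 8*48)/((-9 + 4)*(1 - 24 + 7*(-9 + 4)) - 4264) = (-3284 - 384)/(-5*(1 - 24 + 7*(-5)) - 4264) = -3668/(-5*(1 - 24 - 35) - 4264) = -3668/(-5*(-58) - 4264) = -3668/(290 - 4264) = -3668/(-3974) = -3668*(-1/3974) = 1834/1987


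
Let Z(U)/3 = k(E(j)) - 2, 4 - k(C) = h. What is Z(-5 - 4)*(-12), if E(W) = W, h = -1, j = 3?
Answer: -108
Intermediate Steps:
k(C) = 5 (k(C) = 4 - 1*(-1) = 4 + 1 = 5)
Z(U) = 9 (Z(U) = 3*(5 - 2) = 3*3 = 9)
Z(-5 - 4)*(-12) = 9*(-12) = -108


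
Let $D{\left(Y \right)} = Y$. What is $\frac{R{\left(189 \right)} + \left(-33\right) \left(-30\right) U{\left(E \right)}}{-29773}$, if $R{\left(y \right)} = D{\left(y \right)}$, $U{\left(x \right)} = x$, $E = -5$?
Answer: $\frac{4761}{29773} \approx 0.15991$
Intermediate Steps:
$R{\left(y \right)} = y$
$\frac{R{\left(189 \right)} + \left(-33\right) \left(-30\right) U{\left(E \right)}}{-29773} = \frac{189 + \left(-33\right) \left(-30\right) \left(-5\right)}{-29773} = \left(189 + 990 \left(-5\right)\right) \left(- \frac{1}{29773}\right) = \left(189 - 4950\right) \left(- \frac{1}{29773}\right) = \left(-4761\right) \left(- \frac{1}{29773}\right) = \frac{4761}{29773}$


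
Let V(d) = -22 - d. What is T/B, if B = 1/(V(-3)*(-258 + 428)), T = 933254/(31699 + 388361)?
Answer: -150720521/21003 ≈ -7176.1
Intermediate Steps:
T = 466627/210030 (T = 933254/420060 = 933254*(1/420060) = 466627/210030 ≈ 2.2217)
B = -1/3230 (B = 1/((-22 - 1*(-3))*(-258 + 428)) = 1/((-22 + 3)*170) = 1/(-19*170) = 1/(-3230) = -1/3230 ≈ -0.00030960)
T/B = 466627/(210030*(-1/3230)) = (466627/210030)*(-3230) = -150720521/21003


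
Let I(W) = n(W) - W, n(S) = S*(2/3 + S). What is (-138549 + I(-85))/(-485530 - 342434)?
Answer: 393887/2483892 ≈ 0.15858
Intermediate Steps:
n(S) = S*(⅔ + S) (n(S) = S*(2*(⅓) + S) = S*(⅔ + S))
I(W) = -W + W*(2 + 3*W)/3 (I(W) = W*(2 + 3*W)/3 - W = -W + W*(2 + 3*W)/3)
(-138549 + I(-85))/(-485530 - 342434) = (-138549 - 85*(-⅓ - 85))/(-485530 - 342434) = (-138549 - 85*(-256/3))/(-827964) = (-138549 + 21760/3)*(-1/827964) = -393887/3*(-1/827964) = 393887/2483892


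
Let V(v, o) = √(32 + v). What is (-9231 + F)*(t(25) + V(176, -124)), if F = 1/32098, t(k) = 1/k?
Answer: -296296637/802450 - 592593274*√13/16049 ≈ -1.3350e+5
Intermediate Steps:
F = 1/32098 ≈ 3.1155e-5
(-9231 + F)*(t(25) + V(176, -124)) = (-9231 + 1/32098)*(1/25 + √(32 + 176)) = -296296637*(1/25 + √208)/32098 = -296296637*(1/25 + 4*√13)/32098 = -296296637/802450 - 592593274*√13/16049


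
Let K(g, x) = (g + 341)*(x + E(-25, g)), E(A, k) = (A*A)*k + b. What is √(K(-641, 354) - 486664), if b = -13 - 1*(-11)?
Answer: 2*√29898809 ≈ 10936.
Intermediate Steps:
b = -2 (b = -13 + 11 = -2)
E(A, k) = -2 + k*A² (E(A, k) = (A*A)*k - 2 = A²*k - 2 = k*A² - 2 = -2 + k*A²)
K(g, x) = (341 + g)*(-2 + x + 625*g) (K(g, x) = (g + 341)*(x + (-2 + g*(-25)²)) = (341 + g)*(x + (-2 + g*625)) = (341 + g)*(x + (-2 + 625*g)) = (341 + g)*(-2 + x + 625*g))
√(K(-641, 354) - 486664) = √((-682 + 341*354 + 625*(-641)² + 213123*(-641) - 641*354) - 486664) = √((-682 + 120714 + 625*410881 - 136611843 - 226914) - 486664) = √((-682 + 120714 + 256800625 - 136611843 - 226914) - 486664) = √(120081900 - 486664) = √119595236 = 2*√29898809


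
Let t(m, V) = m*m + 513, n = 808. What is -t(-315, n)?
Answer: -99738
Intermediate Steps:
t(m, V) = 513 + m**2 (t(m, V) = m**2 + 513 = 513 + m**2)
-t(-315, n) = -(513 + (-315)**2) = -(513 + 99225) = -1*99738 = -99738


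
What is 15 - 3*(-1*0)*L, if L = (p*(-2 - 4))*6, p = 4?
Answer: 15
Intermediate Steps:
L = -144 (L = (4*(-2 - 4))*6 = (4*(-6))*6 = -24*6 = -144)
15 - 3*(-1*0)*L = 15 - 3*(-1*0)*(-144) = 15 - 0*(-144) = 15 - 3*0 = 15 + 0 = 15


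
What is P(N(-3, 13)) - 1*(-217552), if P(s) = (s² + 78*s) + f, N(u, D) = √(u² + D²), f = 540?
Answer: 218270 + 78*√178 ≈ 2.1931e+5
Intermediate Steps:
N(u, D) = √(D² + u²)
P(s) = 540 + s² + 78*s (P(s) = (s² + 78*s) + 540 = 540 + s² + 78*s)
P(N(-3, 13)) - 1*(-217552) = (540 + (√(13² + (-3)²))² + 78*√(13² + (-3)²)) - 1*(-217552) = (540 + (√(169 + 9))² + 78*√(169 + 9)) + 217552 = (540 + (√178)² + 78*√178) + 217552 = (540 + 178 + 78*√178) + 217552 = (718 + 78*√178) + 217552 = 218270 + 78*√178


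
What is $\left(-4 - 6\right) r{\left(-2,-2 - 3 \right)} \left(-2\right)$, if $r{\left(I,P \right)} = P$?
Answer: $-100$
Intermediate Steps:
$\left(-4 - 6\right) r{\left(-2,-2 - 3 \right)} \left(-2\right) = \left(-4 - 6\right) \left(-2 - 3\right) \left(-2\right) = - 10 \left(-2 - 3\right) \left(-2\right) = - 10 \left(\left(-5\right) \left(-2\right)\right) = \left(-10\right) 10 = -100$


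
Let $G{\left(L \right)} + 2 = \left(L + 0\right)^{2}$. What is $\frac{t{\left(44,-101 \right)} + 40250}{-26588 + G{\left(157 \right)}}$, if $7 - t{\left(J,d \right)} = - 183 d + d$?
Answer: $- \frac{21875}{1941} \approx -11.27$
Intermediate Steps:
$G{\left(L \right)} = -2 + L^{2}$ ($G{\left(L \right)} = -2 + \left(L + 0\right)^{2} = -2 + L^{2}$)
$t{\left(J,d \right)} = 7 + 182 d$ ($t{\left(J,d \right)} = 7 - \left(- 183 d + d\right) = 7 - - 182 d = 7 + 182 d$)
$\frac{t{\left(44,-101 \right)} + 40250}{-26588 + G{\left(157 \right)}} = \frac{\left(7 + 182 \left(-101\right)\right) + 40250}{-26588 - \left(2 - 157^{2}\right)} = \frac{\left(7 - 18382\right) + 40250}{-26588 + \left(-2 + 24649\right)} = \frac{-18375 + 40250}{-26588 + 24647} = \frac{21875}{-1941} = 21875 \left(- \frac{1}{1941}\right) = - \frac{21875}{1941}$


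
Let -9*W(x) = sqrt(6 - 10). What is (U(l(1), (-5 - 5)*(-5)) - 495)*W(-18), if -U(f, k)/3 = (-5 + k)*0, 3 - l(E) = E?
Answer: 110*I ≈ 110.0*I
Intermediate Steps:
W(x) = -2*I/9 (W(x) = -sqrt(6 - 10)/9 = -2*I/9)
l(E) = 3 - E
U(f, k) = 0 (U(f, k) = -3*(-5 + k)*0 = -3*0 = 0)
(U(l(1), (-5 - 5)*(-5)) - 495)*W(-18) = (0 - 495)*(-2*I/9) = -(-110)*I = 110*I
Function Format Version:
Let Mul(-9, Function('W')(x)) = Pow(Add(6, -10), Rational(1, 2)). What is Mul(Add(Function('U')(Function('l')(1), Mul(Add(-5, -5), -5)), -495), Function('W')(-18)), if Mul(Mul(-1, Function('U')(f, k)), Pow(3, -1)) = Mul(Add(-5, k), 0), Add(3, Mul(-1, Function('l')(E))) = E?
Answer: Mul(110, I) ≈ Mul(110.00, I)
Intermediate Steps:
Function('W')(x) = Mul(Rational(-2, 9), I) (Function('W')(x) = Mul(Rational(-1, 9), Pow(Add(6, -10), Rational(1, 2))) = Mul(Rational(-1, 9), Pow(-4, Rational(1, 2))) = Mul(Rational(-1, 9), Mul(2, I)) = Mul(Rational(-2, 9), I))
Function('l')(E) = Add(3, Mul(-1, E))
Function('U')(f, k) = 0 (Function('U')(f, k) = Mul(-3, Mul(Add(-5, k), 0)) = Mul(-3, 0) = 0)
Mul(Add(Function('U')(Function('l')(1), Mul(Add(-5, -5), -5)), -495), Function('W')(-18)) = Mul(Add(0, -495), Mul(Rational(-2, 9), I)) = Mul(-495, Mul(Rational(-2, 9), I)) = Mul(110, I)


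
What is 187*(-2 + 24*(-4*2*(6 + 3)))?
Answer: -323510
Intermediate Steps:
187*(-2 + 24*(-4*2*(6 + 3))) = 187*(-2 + 24*(-8*9)) = 187*(-2 + 24*(-1*72)) = 187*(-2 + 24*(-72)) = 187*(-2 - 1728) = 187*(-1730) = -323510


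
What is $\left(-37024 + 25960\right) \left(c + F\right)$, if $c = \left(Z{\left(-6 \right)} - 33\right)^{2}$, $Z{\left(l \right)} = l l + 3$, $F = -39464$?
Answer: $436231392$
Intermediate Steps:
$Z{\left(l \right)} = 3 + l^{2}$ ($Z{\left(l \right)} = l^{2} + 3 = 3 + l^{2}$)
$c = 36$ ($c = \left(\left(3 + \left(-6\right)^{2}\right) - 33\right)^{2} = \left(\left(3 + 36\right) - 33\right)^{2} = \left(39 - 33\right)^{2} = 6^{2} = 36$)
$\left(-37024 + 25960\right) \left(c + F\right) = \left(-37024 + 25960\right) \left(36 - 39464\right) = \left(-11064\right) \left(-39428\right) = 436231392$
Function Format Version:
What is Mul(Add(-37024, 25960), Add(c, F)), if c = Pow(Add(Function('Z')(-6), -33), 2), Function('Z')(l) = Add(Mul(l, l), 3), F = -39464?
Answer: 436231392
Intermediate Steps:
Function('Z')(l) = Add(3, Pow(l, 2)) (Function('Z')(l) = Add(Pow(l, 2), 3) = Add(3, Pow(l, 2)))
c = 36 (c = Pow(Add(Add(3, Pow(-6, 2)), -33), 2) = Pow(Add(Add(3, 36), -33), 2) = Pow(Add(39, -33), 2) = Pow(6, 2) = 36)
Mul(Add(-37024, 25960), Add(c, F)) = Mul(Add(-37024, 25960), Add(36, -39464)) = Mul(-11064, -39428) = 436231392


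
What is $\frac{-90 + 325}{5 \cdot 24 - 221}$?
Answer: $- \frac{235}{101} \approx -2.3267$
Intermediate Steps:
$\frac{-90 + 325}{5 \cdot 24 - 221} = \frac{235}{120 - 221} = \frac{235}{-101} = 235 \left(- \frac{1}{101}\right) = - \frac{235}{101}$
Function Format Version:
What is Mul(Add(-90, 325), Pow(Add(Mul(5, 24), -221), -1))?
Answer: Rational(-235, 101) ≈ -2.3267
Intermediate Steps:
Mul(Add(-90, 325), Pow(Add(Mul(5, 24), -221), -1)) = Mul(235, Pow(Add(120, -221), -1)) = Mul(235, Pow(-101, -1)) = Mul(235, Rational(-1, 101)) = Rational(-235, 101)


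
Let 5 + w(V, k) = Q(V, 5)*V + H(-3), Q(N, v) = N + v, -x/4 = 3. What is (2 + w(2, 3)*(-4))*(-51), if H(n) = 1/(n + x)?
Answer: 8602/5 ≈ 1720.4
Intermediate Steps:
x = -12 (x = -4*3 = -12)
H(n) = 1/(-12 + n) (H(n) = 1/(n - 12) = 1/(-12 + n))
w(V, k) = -76/15 + V*(5 + V) (w(V, k) = -5 + ((V + 5)*V + 1/(-12 - 3)) = -5 + ((5 + V)*V + 1/(-15)) = -5 + (V*(5 + V) - 1/15) = -5 + (-1/15 + V*(5 + V)) = -76/15 + V*(5 + V))
(2 + w(2, 3)*(-4))*(-51) = (2 + (-76/15 + 2*(5 + 2))*(-4))*(-51) = (2 + (-76/15 + 2*7)*(-4))*(-51) = (2 + (-76/15 + 14)*(-4))*(-51) = (2 + (134/15)*(-4))*(-51) = (2 - 536/15)*(-51) = -506/15*(-51) = 8602/5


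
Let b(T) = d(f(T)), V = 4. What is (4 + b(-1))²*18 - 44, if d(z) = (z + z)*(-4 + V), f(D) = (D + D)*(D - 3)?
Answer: 244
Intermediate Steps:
f(D) = 2*D*(-3 + D) (f(D) = (2*D)*(-3 + D) = 2*D*(-3 + D))
d(z) = 0 (d(z) = (z + z)*(-4 + 4) = (2*z)*0 = 0)
b(T) = 0
(4 + b(-1))²*18 - 44 = (4 + 0)²*18 - 44 = 4²*18 - 44 = 16*18 - 44 = 288 - 44 = 244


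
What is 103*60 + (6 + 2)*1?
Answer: 6188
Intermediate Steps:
103*60 + (6 + 2)*1 = 6180 + 8*1 = 6180 + 8 = 6188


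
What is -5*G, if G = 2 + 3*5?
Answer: -85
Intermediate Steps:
G = 17 (G = 2 + 15 = 17)
-5*G = -5*17 = -85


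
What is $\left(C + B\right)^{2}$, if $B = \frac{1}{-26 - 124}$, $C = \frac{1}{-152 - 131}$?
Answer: $\frac{187489}{1802002500} \approx 0.00010404$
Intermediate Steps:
$C = - \frac{1}{283}$ ($C = \frac{1}{-283} = - \frac{1}{283} \approx -0.0035336$)
$B = - \frac{1}{150}$ ($B = \frac{1}{-150} = - \frac{1}{150} \approx -0.0066667$)
$\left(C + B\right)^{2} = \left(- \frac{1}{283} - \frac{1}{150}\right)^{2} = \left(- \frac{433}{42450}\right)^{2} = \frac{187489}{1802002500}$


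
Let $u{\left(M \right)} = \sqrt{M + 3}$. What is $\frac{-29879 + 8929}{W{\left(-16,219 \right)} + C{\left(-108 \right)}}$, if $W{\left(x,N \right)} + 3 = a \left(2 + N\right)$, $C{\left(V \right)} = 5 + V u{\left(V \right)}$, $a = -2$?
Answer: $\frac{115225}{17729} - \frac{56565 i \sqrt{105}}{35458} \approx 6.4992 - 16.347 i$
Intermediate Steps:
$u{\left(M \right)} = \sqrt{3 + M}$
$C{\left(V \right)} = 5 + V \sqrt{3 + V}$
$W{\left(x,N \right)} = -7 - 2 N$ ($W{\left(x,N \right)} = -3 - 2 \left(2 + N\right) = -3 - \left(4 + 2 N\right) = -7 - 2 N$)
$\frac{-29879 + 8929}{W{\left(-16,219 \right)} + C{\left(-108 \right)}} = \frac{-29879 + 8929}{\left(-7 - 438\right) + \left(5 - 108 \sqrt{3 - 108}\right)} = - \frac{20950}{\left(-7 - 438\right) + \left(5 - 108 \sqrt{-105}\right)} = - \frac{20950}{-445 + \left(5 - 108 i \sqrt{105}\right)} = - \frac{20950}{-440 - 108 i \sqrt{105}}$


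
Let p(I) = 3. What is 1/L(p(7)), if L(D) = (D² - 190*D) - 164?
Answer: -1/725 ≈ -0.0013793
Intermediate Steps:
L(D) = -164 + D² - 190*D
1/L(p(7)) = 1/(-164 + 3² - 190*3) = 1/(-164 + 9 - 570) = 1/(-725) = -1/725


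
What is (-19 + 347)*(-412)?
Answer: -135136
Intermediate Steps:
(-19 + 347)*(-412) = 328*(-412) = -135136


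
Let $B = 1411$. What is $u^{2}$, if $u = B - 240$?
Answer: $1371241$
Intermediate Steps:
$u = 1171$ ($u = 1411 - 240 = 1171$)
$u^{2} = 1171^{2} = 1371241$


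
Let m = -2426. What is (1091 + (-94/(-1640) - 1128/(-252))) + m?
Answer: -22910633/17220 ≈ -1330.5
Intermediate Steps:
(1091 + (-94/(-1640) - 1128/(-252))) + m = (1091 + (-94/(-1640) - 1128/(-252))) - 2426 = (1091 + (-94*(-1/1640) - 1128*(-1/252))) - 2426 = (1091 + (47/820 + 94/21)) - 2426 = (1091 + 78067/17220) - 2426 = 18865087/17220 - 2426 = -22910633/17220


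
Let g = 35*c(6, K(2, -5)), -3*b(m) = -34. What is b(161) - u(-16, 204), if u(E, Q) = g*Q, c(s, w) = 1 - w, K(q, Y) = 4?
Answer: 64294/3 ≈ 21431.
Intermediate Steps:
b(m) = 34/3 (b(m) = -⅓*(-34) = 34/3)
g = -105 (g = 35*(1 - 1*4) = 35*(1 - 4) = 35*(-3) = -105)
u(E, Q) = -105*Q
b(161) - u(-16, 204) = 34/3 - (-105)*204 = 34/3 - 1*(-21420) = 34/3 + 21420 = 64294/3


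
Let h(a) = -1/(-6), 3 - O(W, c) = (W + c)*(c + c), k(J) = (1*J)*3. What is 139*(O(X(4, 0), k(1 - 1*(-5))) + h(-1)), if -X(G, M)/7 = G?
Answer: 302881/6 ≈ 50480.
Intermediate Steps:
X(G, M) = -7*G
k(J) = 3*J (k(J) = J*3 = 3*J)
O(W, c) = 3 - 2*c*(W + c) (O(W, c) = 3 - (W + c)*(c + c) = 3 - (W + c)*2*c = 3 - 2*c*(W + c))
h(a) = 1/6 (h(a) = -1*(-1/6) = 1/6)
139*(O(X(4, 0), k(1 - 1*(-5))) + h(-1)) = 139*((3 - 2*9*(1 - 1*(-5))**2 - 2*(-7*4)*3*(1 - 1*(-5))) + 1/6) = 139*((3 - 2*9*(1 + 5)**2 - 2*(-28)*3*(1 + 5)) + 1/6) = 139*((3 - 2*(3*6)**2 - 2*(-28)*3*6) + 1/6) = 139*((3 - 2*18**2 - 2*(-28)*18) + 1/6) = 139*((3 - 2*324 + 1008) + 1/6) = 139*((3 - 648 + 1008) + 1/6) = 139*(363 + 1/6) = 139*(2179/6) = 302881/6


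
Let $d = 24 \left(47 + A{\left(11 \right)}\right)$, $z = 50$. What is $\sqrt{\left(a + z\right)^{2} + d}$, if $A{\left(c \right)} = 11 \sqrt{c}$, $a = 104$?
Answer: $2 \sqrt{6211 + 66 \sqrt{11}} \approx 160.37$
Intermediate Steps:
$d = 1128 + 264 \sqrt{11}$ ($d = 24 \left(47 + 11 \sqrt{11}\right) = 1128 + 264 \sqrt{11} \approx 2003.6$)
$\sqrt{\left(a + z\right)^{2} + d} = \sqrt{\left(104 + 50\right)^{2} + \left(1128 + 264 \sqrt{11}\right)} = \sqrt{154^{2} + \left(1128 + 264 \sqrt{11}\right)} = \sqrt{23716 + \left(1128 + 264 \sqrt{11}\right)} = \sqrt{24844 + 264 \sqrt{11}}$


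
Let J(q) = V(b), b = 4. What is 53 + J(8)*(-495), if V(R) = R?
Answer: -1927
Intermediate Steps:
J(q) = 4
53 + J(8)*(-495) = 53 + 4*(-495) = 53 - 1980 = -1927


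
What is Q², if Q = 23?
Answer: 529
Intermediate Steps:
Q² = 23² = 529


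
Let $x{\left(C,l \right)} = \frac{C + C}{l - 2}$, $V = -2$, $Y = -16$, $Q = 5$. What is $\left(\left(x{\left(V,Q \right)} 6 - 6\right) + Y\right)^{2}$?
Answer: $900$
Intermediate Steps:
$x{\left(C,l \right)} = \frac{2 C}{-2 + l}$
$\left(\left(x{\left(V,Q \right)} 6 - 6\right) + Y\right)^{2} = \left(\left(2 \left(-2\right) \frac{1}{-2 + 5} \cdot 6 - 6\right) - 16\right)^{2} = \left(\left(2 \left(-2\right) \frac{1}{3} \cdot 6 - 6\right) - 16\right)^{2} = \left(\left(\left(- \frac{4}{3}\right) 6 - 6\right) - 16\right)^{2} = \left(\left(-8 - 6\right) - 16\right)^{2} = \left(-14 - 16\right)^{2} = \left(-30\right)^{2} = 900$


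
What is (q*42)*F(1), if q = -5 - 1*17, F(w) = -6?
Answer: 5544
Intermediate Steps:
q = -22 (q = -5 - 17 = -22)
(q*42)*F(1) = -22*42*(-6) = -924*(-6) = 5544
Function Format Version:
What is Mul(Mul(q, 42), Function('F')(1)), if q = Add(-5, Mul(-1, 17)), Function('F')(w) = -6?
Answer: 5544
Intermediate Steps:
q = -22 (q = Add(-5, -17) = -22)
Mul(Mul(q, 42), Function('F')(1)) = Mul(Mul(-22, 42), -6) = Mul(-924, -6) = 5544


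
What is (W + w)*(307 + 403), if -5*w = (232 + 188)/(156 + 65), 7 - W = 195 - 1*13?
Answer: -27518890/221 ≈ -1.2452e+5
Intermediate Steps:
W = -175 (W = 7 - (195 - 1*13) = 7 - (195 - 13) = 7 - 1*182 = 7 - 182 = -175)
w = -84/221 (w = -(232 + 188)/(5*(156 + 65)) = -84/221 ≈ -0.38009)
(W + w)*(307 + 403) = (-175 - 84/221)*(307 + 403) = -38759/221*710 = -27518890/221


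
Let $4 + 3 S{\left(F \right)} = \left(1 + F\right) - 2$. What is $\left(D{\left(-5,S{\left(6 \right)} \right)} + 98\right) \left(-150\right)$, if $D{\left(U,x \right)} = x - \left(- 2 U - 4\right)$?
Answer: $-13850$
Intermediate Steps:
$S{\left(F \right)} = - \frac{5}{3} + \frac{F}{3}$ ($S{\left(F \right)} = - \frac{4}{3} + \frac{\left(1 + F\right) - 2}{3} = - \frac{4}{3} + \frac{-1 + F}{3} = - \frac{4}{3} + \left(- \frac{1}{3} + \frac{F}{3}\right) = - \frac{5}{3} + \frac{F}{3}$)
$D{\left(U,x \right)} = 4 + x + 2 U$ ($D{\left(U,x \right)} = x - \left(-4 - 2 U\right) = x + \left(4 + 2 U\right) = 4 + x + 2 U$)
$\left(D{\left(-5,S{\left(6 \right)} \right)} + 98\right) \left(-150\right) = \left(\left(4 + \left(- \frac{5}{3} + \frac{1}{3} \cdot 6\right) + 2 \left(-5\right)\right) + 98\right) \left(-150\right) = \left(\left(4 + \left(- \frac{5}{3} + 2\right) - 10\right) + 98\right) \left(-150\right) = \left(\left(4 + \frac{1}{3} - 10\right) + 98\right) \left(-150\right) = \left(- \frac{17}{3} + 98\right) \left(-150\right) = \frac{277}{3} \left(-150\right) = -13850$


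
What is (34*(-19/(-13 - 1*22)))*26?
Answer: 16796/35 ≈ 479.89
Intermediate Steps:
(34*(-19/(-13 - 1*22)))*26 = (34*(-19/(-13 - 22)))*26 = (34*(-19/(-35)))*26 = (34*(-19*(-1/35)))*26 = (34*(19/35))*26 = (646/35)*26 = 16796/35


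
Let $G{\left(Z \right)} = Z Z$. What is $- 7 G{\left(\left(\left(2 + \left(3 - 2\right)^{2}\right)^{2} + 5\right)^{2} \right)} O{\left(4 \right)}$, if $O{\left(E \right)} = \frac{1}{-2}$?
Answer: $134456$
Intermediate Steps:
$G{\left(Z \right)} = Z^{2}$
$O{\left(E \right)} = - \frac{1}{2}$
$- 7 G{\left(\left(\left(2 + \left(3 - 2\right)^{2}\right)^{2} + 5\right)^{2} \right)} O{\left(4 \right)} = - 7 \left(\left(\left(2 + \left(3 - 2\right)^{2}\right)^{2} + 5\right)^{2}\right)^{2} \left(- \frac{1}{2}\right) = - 7 \left(\left(\left(2 + 1^{2}\right)^{2} + 5\right)^{2}\right)^{2} \left(- \frac{1}{2}\right) = - 7 \left(\left(\left(2 + 1\right)^{2} + 5\right)^{2}\right)^{2} \left(- \frac{1}{2}\right) = - 7 \left(\left(3^{2} + 5\right)^{2}\right)^{2} \left(- \frac{1}{2}\right) = - 7 \left(\left(9 + 5\right)^{2}\right)^{2} \left(- \frac{1}{2}\right) = - 7 \left(14^{2}\right)^{2} \left(- \frac{1}{2}\right) = - 7 \cdot 196^{2} \left(- \frac{1}{2}\right) = \left(-7\right) 38416 \left(- \frac{1}{2}\right) = \left(-268912\right) \left(- \frac{1}{2}\right) = 134456$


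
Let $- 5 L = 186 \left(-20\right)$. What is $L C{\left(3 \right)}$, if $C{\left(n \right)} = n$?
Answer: $2232$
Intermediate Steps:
$L = 744$ ($L = - \frac{186 \left(-20\right)}{5} = \left(- \frac{1}{5}\right) \left(-3720\right) = 744$)
$L C{\left(3 \right)} = 744 \cdot 3 = 2232$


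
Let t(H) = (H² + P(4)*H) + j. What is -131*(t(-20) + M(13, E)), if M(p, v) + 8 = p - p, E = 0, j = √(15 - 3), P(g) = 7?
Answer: -33012 - 262*√3 ≈ -33466.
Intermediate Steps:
j = 2*√3 (j = √12 = 2*√3 ≈ 3.4641)
M(p, v) = -8 (M(p, v) = -8 + (p - p) = -8 + 0 = -8)
t(H) = H² + 2*√3 + 7*H (t(H) = (H² + 7*H) + 2*√3 = H² + 2*√3 + 7*H)
-131*(t(-20) + M(13, E)) = -131*(((-20)² + 2*√3 + 7*(-20)) - 8) = -131*((400 + 2*√3 - 140) - 8) = -131*((260 + 2*√3) - 8) = -131*(252 + 2*√3) = -33012 - 262*√3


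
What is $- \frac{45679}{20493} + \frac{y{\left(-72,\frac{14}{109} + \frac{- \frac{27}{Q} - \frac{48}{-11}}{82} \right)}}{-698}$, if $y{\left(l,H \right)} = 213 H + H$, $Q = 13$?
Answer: $- \frac{1892191105561}{831026111058} \approx -2.2769$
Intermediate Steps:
$y{\left(l,H \right)} = 214 H$
$- \frac{45679}{20493} + \frac{y{\left(-72,\frac{14}{109} + \frac{- \frac{27}{Q} - \frac{48}{-11}}{82} \right)}}{-698} = - \frac{45679}{20493} + \frac{214 \left(\frac{14}{109} + \frac{- \frac{27}{13} - \frac{48}{-11}}{82}\right)}{-698} = \left(-45679\right) \frac{1}{20493} + 214 \left(14 \cdot \frac{1}{109} + \left(\left(-27\right) \frac{1}{13} - - \frac{48}{11}\right) \frac{1}{82}\right) \left(- \frac{1}{698}\right) = - \frac{45679}{20493} + 214 \left(\frac{14}{109} + \left(- \frac{27}{13} + \frac{48}{11}\right) \frac{1}{82}\right) \left(- \frac{1}{698}\right) = - \frac{45679}{20493} + 214 \left(\frac{14}{109} + \frac{327}{143} \cdot \frac{1}{82}\right) \left(- \frac{1}{698}\right) = - \frac{45679}{20493} + 214 \left(\frac{14}{109} + \frac{327}{11726}\right) \left(- \frac{1}{698}\right) = - \frac{45679}{20493} + 214 \cdot \frac{199807}{1278134} \left(- \frac{1}{698}\right) = - \frac{45679}{20493} + \frac{21379349}{639067} \left(- \frac{1}{698}\right) = - \frac{45679}{20493} - \frac{21379349}{446068766} = - \frac{1892191105561}{831026111058}$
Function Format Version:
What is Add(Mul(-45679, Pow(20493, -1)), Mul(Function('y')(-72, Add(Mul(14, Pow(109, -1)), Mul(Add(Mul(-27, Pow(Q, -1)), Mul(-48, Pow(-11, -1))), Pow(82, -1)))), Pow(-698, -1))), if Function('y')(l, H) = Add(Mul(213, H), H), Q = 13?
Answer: Rational(-1892191105561, 831026111058) ≈ -2.2769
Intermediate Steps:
Function('y')(l, H) = Mul(214, H)
Add(Mul(-45679, Pow(20493, -1)), Mul(Function('y')(-72, Add(Mul(14, Pow(109, -1)), Mul(Add(Mul(-27, Pow(Q, -1)), Mul(-48, Pow(-11, -1))), Pow(82, -1)))), Pow(-698, -1))) = Add(Mul(-45679, Pow(20493, -1)), Mul(Mul(214, Add(Mul(14, Pow(109, -1)), Mul(Add(Mul(-27, Pow(13, -1)), Mul(-48, Pow(-11, -1))), Pow(82, -1)))), Pow(-698, -1))) = Add(Mul(-45679, Rational(1, 20493)), Mul(Mul(214, Add(Mul(14, Rational(1, 109)), Mul(Add(Mul(-27, Rational(1, 13)), Mul(-48, Rational(-1, 11))), Rational(1, 82)))), Rational(-1, 698))) = Add(Rational(-45679, 20493), Mul(Mul(214, Add(Rational(14, 109), Mul(Add(Rational(-27, 13), Rational(48, 11)), Rational(1, 82)))), Rational(-1, 698))) = Add(Rational(-45679, 20493), Mul(Mul(214, Add(Rational(14, 109), Mul(Rational(327, 143), Rational(1, 82)))), Rational(-1, 698))) = Add(Rational(-45679, 20493), Mul(Mul(214, Add(Rational(14, 109), Rational(327, 11726))), Rational(-1, 698))) = Add(Rational(-45679, 20493), Mul(Mul(214, Rational(199807, 1278134)), Rational(-1, 698))) = Add(Rational(-45679, 20493), Mul(Rational(21379349, 639067), Rational(-1, 698))) = Add(Rational(-45679, 20493), Rational(-21379349, 446068766)) = Rational(-1892191105561, 831026111058)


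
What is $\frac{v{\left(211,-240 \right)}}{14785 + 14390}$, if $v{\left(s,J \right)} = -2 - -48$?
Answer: $\frac{46}{29175} \approx 0.0015767$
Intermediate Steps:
$v{\left(s,J \right)} = 46$ ($v{\left(s,J \right)} = -2 + 48 = 46$)
$\frac{v{\left(211,-240 \right)}}{14785 + 14390} = \frac{46}{14785 + 14390} = \frac{46}{29175}$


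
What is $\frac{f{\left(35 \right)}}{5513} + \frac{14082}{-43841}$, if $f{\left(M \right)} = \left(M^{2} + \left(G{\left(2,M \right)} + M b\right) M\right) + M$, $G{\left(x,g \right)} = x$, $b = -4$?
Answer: $- \frac{234146436}{241695433} \approx -0.96877$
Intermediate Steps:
$f{\left(M \right)} = M + M^{2} + M \left(2 - 4 M\right)$ ($f{\left(M \right)} = \left(M^{2} + \left(2 + M \left(-4\right)\right) M\right) + M = \left(M^{2} + \left(2 - 4 M\right) M\right) + M = \left(M^{2} + M \left(2 - 4 M\right)\right) + M = M + M^{2} + M \left(2 - 4 M\right)$)
$\frac{f{\left(35 \right)}}{5513} + \frac{14082}{-43841} = \frac{3 \cdot 35 \left(1 - 35\right)}{5513} + \frac{14082}{-43841} = 3 \cdot 35 \left(1 - 35\right) \frac{1}{5513} + 14082 \left(- \frac{1}{43841}\right) = 3 \cdot 35 \left(-34\right) \frac{1}{5513} - \frac{14082}{43841} = \left(-3570\right) \frac{1}{5513} - \frac{14082}{43841} = - \frac{3570}{5513} - \frac{14082}{43841} = - \frac{234146436}{241695433}$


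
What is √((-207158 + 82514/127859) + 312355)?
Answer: 3*√191084788740787/127859 ≈ 324.34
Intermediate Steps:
√((-207158 + 82514/127859) + 312355) = √(-26486932208/127859 + 312355) = √(13450465737/127859) = 3*√191084788740787/127859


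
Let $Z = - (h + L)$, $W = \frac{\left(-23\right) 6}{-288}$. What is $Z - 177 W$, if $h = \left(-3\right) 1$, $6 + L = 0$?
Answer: $- \frac{1213}{16} \approx -75.813$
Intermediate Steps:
$L = -6$ ($L = -6 + 0 = -6$)
$h = -3$
$W = \frac{23}{48}$ ($W = \left(-138\right) \left(- \frac{1}{288}\right) = \frac{23}{48} \approx 0.47917$)
$Z = 9$ ($Z = - (-3 - 6) = \left(-1\right) \left(-9\right) = 9$)
$Z - 177 W = 9 - \frac{1357}{16} = - \frac{1213}{16}$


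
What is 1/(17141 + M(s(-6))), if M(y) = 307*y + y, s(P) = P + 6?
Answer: 1/17141 ≈ 5.8340e-5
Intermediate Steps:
s(P) = 6 + P
M(y) = 308*y
1/(17141 + M(s(-6))) = 1/(17141 + 308*(6 - 6)) = 1/(17141 + 308*0) = 1/(17141 + 0) = 1/17141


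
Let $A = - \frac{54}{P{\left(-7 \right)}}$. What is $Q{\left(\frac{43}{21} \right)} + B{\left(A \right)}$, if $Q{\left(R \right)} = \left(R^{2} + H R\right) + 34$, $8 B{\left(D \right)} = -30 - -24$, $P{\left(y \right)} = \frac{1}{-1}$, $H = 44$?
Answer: $\frac{224977}{1764} \approx 127.54$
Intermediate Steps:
$P{\left(y \right)} = -1$
$A = 54$ ($A = - \frac{54}{-1} = \left(-54\right) \left(-1\right) = 54$)
$B{\left(D \right)} = - \frac{3}{4}$ ($B{\left(D \right)} = \frac{-30 - -24}{8} = \frac{-30 + 24}{8} = \frac{1}{8} \left(-6\right) = - \frac{3}{4}$)
$Q{\left(R \right)} = 34 + R^{2} + 44 R$ ($Q{\left(R \right)} = \left(R^{2} + 44 R\right) + 34 = 34 + R^{2} + 44 R$)
$Q{\left(\frac{43}{21} \right)} + B{\left(A \right)} = \left(34 + \left(\frac{43}{21}\right)^{2} + 44 \cdot \frac{43}{21}\right) - \frac{3}{4} = \left(34 + \frac{1849}{441} + \frac{1892}{21}\right) - \frac{3}{4} = \frac{56575}{441} - \frac{3}{4} = \frac{224977}{1764}$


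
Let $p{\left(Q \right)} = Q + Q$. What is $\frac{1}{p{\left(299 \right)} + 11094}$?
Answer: $\frac{1}{11692} \approx 8.5529 \cdot 10^{-5}$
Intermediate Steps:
$p{\left(Q \right)} = 2 Q$
$\frac{1}{p{\left(299 \right)} + 11094} = \frac{1}{2 \cdot 299 + 11094} = \frac{1}{598 + 11094} = \frac{1}{11692}$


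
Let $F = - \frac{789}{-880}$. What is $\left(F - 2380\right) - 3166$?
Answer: $- \frac{4879691}{880} \approx -5545.1$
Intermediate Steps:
$F = \frac{789}{880}$ ($F = \left(-789\right) \left(- \frac{1}{880}\right) = \frac{789}{880} \approx 0.89659$)
$\left(F - 2380\right) - 3166 = \left(\frac{789}{880} - 2380\right) - 3166 = - \frac{2093611}{880} - 3166 = - \frac{4879691}{880}$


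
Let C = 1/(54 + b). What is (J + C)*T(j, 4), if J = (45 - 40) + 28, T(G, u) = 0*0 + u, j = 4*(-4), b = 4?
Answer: 3830/29 ≈ 132.07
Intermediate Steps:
j = -16
T(G, u) = u (T(G, u) = 0 + u = u)
J = 33 (J = 5 + 28 = 33)
C = 1/58 (C = 1/(54 + 4) = 1/58 ≈ 0.017241)
(J + C)*T(j, 4) = (33 + 1/58)*4 = (1915/58)*4 = 3830/29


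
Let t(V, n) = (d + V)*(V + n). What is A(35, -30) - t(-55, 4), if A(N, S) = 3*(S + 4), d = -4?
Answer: -3087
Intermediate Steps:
A(N, S) = 12 + 3*S (A(N, S) = 3*(4 + S) = 12 + 3*S)
t(V, n) = (-4 + V)*(V + n)
A(35, -30) - t(-55, 4) = (12 + 3*(-30)) - ((-55)**2 - 4*(-55) - 4*4 - 55*4) = (12 - 90) - (3025 + 220 - 16 - 220) = -78 - 1*3009 = -78 - 3009 = -3087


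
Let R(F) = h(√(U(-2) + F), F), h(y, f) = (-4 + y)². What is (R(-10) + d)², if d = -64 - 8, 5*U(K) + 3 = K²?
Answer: 92561/25 + 36848*I*√5/25 ≈ 3702.4 + 3295.8*I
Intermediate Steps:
U(K) = -⅗ + K²/5
d = -72
R(F) = (-4 + √(⅕ + F))² (R(F) = (-4 + √((-⅗ + (⅕)*(-2)²) + F))² = (-4 + √((-⅗ + (⅕)*4) + F))² = (-4 + √((-⅗ + ⅘) + F))² = (-4 + √(⅕ + F))²)
(R(-10) + d)² = ((-20 + √5*√(1 + 5*(-10)))²/25 - 72)² = ((-20 + √5*√(1 - 50))²/25 - 72)² = ((-20 + √5*√(-49))²/25 - 72)² = ((-20 + √5*(7*I))²/25 - 72)² = ((-20 + 7*I*√5)²/25 - 72)² = (-72 + (-20 + 7*I*√5)²/25)²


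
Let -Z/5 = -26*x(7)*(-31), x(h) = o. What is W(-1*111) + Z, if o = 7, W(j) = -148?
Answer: -28358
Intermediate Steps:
x(h) = 7
Z = -28210 (Z = -5*(-26*7)*(-31) = -(-910)*(-31) = -5*5642 = -28210)
W(-1*111) + Z = -148 - 28210 = -28358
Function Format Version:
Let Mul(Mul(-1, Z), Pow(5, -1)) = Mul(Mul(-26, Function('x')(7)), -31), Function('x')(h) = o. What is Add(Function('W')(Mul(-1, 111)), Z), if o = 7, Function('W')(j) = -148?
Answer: -28358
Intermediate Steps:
Function('x')(h) = 7
Z = -28210 (Z = Mul(-5, Mul(Mul(-26, 7), -31)) = Mul(-5, Mul(-182, -31)) = Mul(-5, 5642) = -28210)
Add(Function('W')(Mul(-1, 111)), Z) = Add(-148, -28210) = -28358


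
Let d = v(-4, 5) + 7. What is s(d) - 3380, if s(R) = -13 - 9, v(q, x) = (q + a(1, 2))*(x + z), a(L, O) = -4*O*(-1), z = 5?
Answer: -3402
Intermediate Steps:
a(L, O) = 4*O
v(q, x) = (5 + x)*(8 + q) (v(q, x) = (q + 4*2)*(x + 5) = (q + 8)*(5 + x) = (8 + q)*(5 + x) = (5 + x)*(8 + q))
d = 47 (d = (40 + 5*(-4) + 8*5 - 4*5) + 7 = (40 - 20 + 40 - 20) + 7 = 40 + 7 = 47)
s(R) = -22
s(d) - 3380 = -22 - 3380 = -3402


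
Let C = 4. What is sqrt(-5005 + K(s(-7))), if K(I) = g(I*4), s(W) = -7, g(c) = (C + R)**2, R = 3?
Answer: 2*I*sqrt(1239) ≈ 70.399*I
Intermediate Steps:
g(c) = 49 (g(c) = (4 + 3)**2 = 7**2 = 49)
K(I) = 49
sqrt(-5005 + K(s(-7))) = sqrt(-5005 + 49) = sqrt(-4956) = 2*I*sqrt(1239)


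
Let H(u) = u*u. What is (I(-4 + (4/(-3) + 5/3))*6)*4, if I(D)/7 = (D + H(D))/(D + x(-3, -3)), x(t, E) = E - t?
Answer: -448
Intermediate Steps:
H(u) = u**2
I(D) = 7*(D + D**2)/D (I(D) = 7*((D + D**2)/(D + (-3 - 1*(-3)))) = 7*((D + D**2)/(D + (-3 + 3))) = 7*((D + D**2)/(D + 0)) = 7*((D + D**2)/D) = 7*(D + D**2)/D)
(I(-4 + (4/(-3) + 5/3))*6)*4 = ((7 + 7*(-4 + (4/(-3) + 5/3)))*6)*4 = ((7 + 7*(-4 + (4*(-1/3) + 5*(1/3))))*6)*4 = ((7 + 7*(-4 + (-4/3 + 5/3)))*6)*4 = ((7 + 7*(-4 + 1/3))*6)*4 = ((7 + 7*(-11/3))*6)*4 = ((7 - 77/3)*6)*4 = -56/3*6*4 = -112*4 = -448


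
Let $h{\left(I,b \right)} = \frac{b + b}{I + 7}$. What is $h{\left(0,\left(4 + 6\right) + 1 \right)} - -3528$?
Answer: $\frac{24718}{7} \approx 3531.1$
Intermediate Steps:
$h{\left(I,b \right)} = \frac{2 b}{7 + I}$
$h{\left(0,\left(4 + 6\right) + 1 \right)} - -3528 = \frac{2 \left(\left(4 + 6\right) + 1\right)}{7 + 0} - -3528 = \frac{2 \left(10 + 1\right)}{7} + 3528 = 2 \cdot 11 \cdot \frac{1}{7} + 3528 = \frac{22}{7} + 3528 = \frac{24718}{7}$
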